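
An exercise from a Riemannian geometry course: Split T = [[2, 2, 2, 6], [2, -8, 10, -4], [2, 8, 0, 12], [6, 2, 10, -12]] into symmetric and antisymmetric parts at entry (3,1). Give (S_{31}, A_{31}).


T_{31} = 2
T_{13} = 2
S_{31} = (2 + 2)/2 = 4/2 = 2
A_{31} = (2 - 2)/2 = 0/2 = 0
Check: S + A = 2 + 0 = 2 = T_{31}.

(2, 0)


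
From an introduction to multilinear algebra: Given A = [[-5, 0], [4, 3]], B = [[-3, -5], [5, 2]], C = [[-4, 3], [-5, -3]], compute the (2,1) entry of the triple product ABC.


(ABC)_{21} = sum_m (AB)_{2m} C_{m1}. First compute row 2 of AB.
(AB)_{21} = 4*-3 + 3*5 = 3
(AB)_{22} = 4*-5 + 3*2 = -14
Now contract with column 1 of C:
(AB)_{21} * C_{11} = 3 * -4 = -12
(AB)_{22} * C_{21} = -14 * -5 = 70
(ABC)_{21} = -12 + 70 = 58

58


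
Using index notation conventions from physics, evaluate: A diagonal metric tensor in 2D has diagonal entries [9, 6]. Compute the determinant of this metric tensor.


For a diagonal metric, the determinant is the product of diagonal entries.
Diagonal entries: 9, 6
det(g) = 9 * 6 = 54

54


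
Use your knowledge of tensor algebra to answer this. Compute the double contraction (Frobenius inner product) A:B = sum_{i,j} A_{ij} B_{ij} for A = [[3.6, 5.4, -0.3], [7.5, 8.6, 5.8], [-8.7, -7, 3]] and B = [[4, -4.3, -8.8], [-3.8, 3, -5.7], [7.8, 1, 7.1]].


A:B = sum over all i,j of A_{ij} * B_{ij}.
Row 1: 3.6*4=14.4, 5.4*-4.3=-23.22, -0.3*-8.8=2.64 => row sum = -6.18
Row 2: 7.5*-3.8=-28.5, 8.6*3=25.8, 5.8*-5.7=-33.06 => row sum = -35.76
Row 3: -8.7*7.8=-67.86, -7*1=-7, 3*7.1=21.3 => row sum = -53.56
Total = -6.18 + -35.76 + -53.56 = -95.5

-95.5


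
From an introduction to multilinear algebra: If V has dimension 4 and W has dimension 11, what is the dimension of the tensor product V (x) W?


The dimension of a tensor product is the product of dimensions.
dim(V) = 4, dim(W) = 11
dim(V (x) W) = 4 * 11 = 44

44


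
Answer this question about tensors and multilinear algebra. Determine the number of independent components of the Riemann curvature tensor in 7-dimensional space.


The Riemann tensor in d dimensions has d^2(d^2 - 1)/12 independent components.
d = 7, so d^2 = 49
d^2 - 1 = 48
d^2(d^2 - 1) = 49 * 48 = 2352
Divide by 12: 2352 / 12 = 196

196


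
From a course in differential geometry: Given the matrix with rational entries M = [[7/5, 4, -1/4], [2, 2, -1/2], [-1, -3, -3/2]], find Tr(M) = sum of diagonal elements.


The trace is the sum of diagonal entries.
Diagonal: M[1,1] = 7/5, M[2,2] = 2, M[3,3] = -3/2
Tr(M) = 7/5 + 2 + -3/2
Computing step by step:
After adding M[1,1]: 7/5
After adding M[2,2]: 17/5
After adding M[3,3]: 19/10
Tr(M) = 19/10

19/10


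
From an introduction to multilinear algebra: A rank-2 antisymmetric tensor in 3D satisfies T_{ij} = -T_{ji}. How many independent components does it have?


An antisymmetric rank-2 tensor satisfies A_{ij} = -A_{ji}, so diagonal entries are zero.
The independent components are the upper-triangular entries: C(n, 2) = n(n-1)/2.
n = 3
C(3, 2) = 3 * 2 / 2 = 6 / 2 = 3

3


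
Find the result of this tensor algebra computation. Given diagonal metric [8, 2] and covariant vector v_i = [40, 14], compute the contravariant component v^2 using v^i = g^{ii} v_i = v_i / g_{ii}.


To raise an index with a diagonal metric: v^i = v_i / g_{ii}.
For index 2: v_2 = 14, g_{22} = 2
v^2 = 14 / 2 = 7

7


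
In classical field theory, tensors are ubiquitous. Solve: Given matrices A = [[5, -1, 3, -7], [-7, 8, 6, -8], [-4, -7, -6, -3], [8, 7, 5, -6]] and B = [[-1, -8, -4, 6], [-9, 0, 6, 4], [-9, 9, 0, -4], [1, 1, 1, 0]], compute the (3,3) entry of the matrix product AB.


(AB)_{ij} = sum_k A_{ik} B_{kj}.
For i=3, j=3:
A_{31} * B_{13} = -4 * -4 = 16
A_{32} * B_{23} = -7 * 6 = -42
A_{33} * B_{33} = -6 * 0 = 0
A_{34} * B_{43} = -3 * 1 = -3
Sum = 16 + -42 + 0 + -3 = -29

-29


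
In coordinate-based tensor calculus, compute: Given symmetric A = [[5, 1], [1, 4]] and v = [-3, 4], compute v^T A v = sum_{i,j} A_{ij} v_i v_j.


First compute Av:
(Av)_1 = 5*-3 + 1*4 = -11
(Av)_2 = 1*-3 + 4*4 = 13
Av = [-11, 13]
Then v^T (Av) = -3*-11 + 4*13
= 33 + 52 = 85

85


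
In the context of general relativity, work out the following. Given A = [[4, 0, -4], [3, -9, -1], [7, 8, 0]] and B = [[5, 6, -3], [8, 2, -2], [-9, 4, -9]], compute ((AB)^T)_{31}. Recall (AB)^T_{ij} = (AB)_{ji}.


(AB)^T_{ij} = (AB)_{ji} = sum_k A_{jk} B_{ki}.
For i=3, j=1 we need (AB)_{13}:
A_{11} * B_{13} = 4 * -3 = -12
A_{12} * B_{23} = 0 * -2 = 0
A_{13} * B_{33} = -4 * -9 = 36
Sum = -12 + 0 + 36 = 24

24


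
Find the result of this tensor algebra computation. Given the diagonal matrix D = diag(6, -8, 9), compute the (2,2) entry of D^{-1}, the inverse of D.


For a diagonal matrix, the inverse has entries (D^{-1})_{ii} = 1/d_{ii}.
The diagonal entries are: d_{11} = 6, d_{22} = -8, d_{33} = 9
We need (D^{-1})_{22} = 1/d_{22} = 1/-8 = -1/8

-1/8


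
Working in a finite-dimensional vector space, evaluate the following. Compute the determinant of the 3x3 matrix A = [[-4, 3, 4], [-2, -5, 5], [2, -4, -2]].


Expanding along the first row, det(A) = a11*M_11 - a12*M_12 + a13*M_13, where M_1j is the (1,j) minor.
Minor M_11 = -5*-2 - 5*-4 = 30
Minor M_12 = -2*-2 - 5*2 = -6
Minor M_13 = -2*-4 - -5*2 = 18
det = -4*(30) - 3*(-6) + 4*(18)
    = -120 - -18 + 72
    = -30

-30


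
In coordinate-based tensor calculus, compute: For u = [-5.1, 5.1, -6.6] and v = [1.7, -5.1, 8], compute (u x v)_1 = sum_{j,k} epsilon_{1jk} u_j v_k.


(u x v)_1 = sum_{j,k} epsilon_{1jk} u_j v_k. Only permutations of (1,2,3) contribute; the two non-zero terms are:
eps_{123} u_2 v_3 = 1 * 5.1 * 8 = 40.8
eps_{132} u_3 v_2 = -1 * -6.6 * -5.1 = -33.66
(u x v)_1 = 7.14

7.14


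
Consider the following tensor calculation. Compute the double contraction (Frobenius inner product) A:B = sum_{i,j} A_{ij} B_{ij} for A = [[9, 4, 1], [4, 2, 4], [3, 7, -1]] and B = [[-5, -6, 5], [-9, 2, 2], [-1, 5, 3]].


A:B = sum over all i,j of A_{ij} * B_{ij}.
Row 1: 9*-5=-45, 4*-6=-24, 1*5=5 => row sum = -64
Row 2: 4*-9=-36, 2*2=4, 4*2=8 => row sum = -24
Row 3: 3*-1=-3, 7*5=35, -1*3=-3 => row sum = 29
Total = -64 + -24 + 29 = -59

-59


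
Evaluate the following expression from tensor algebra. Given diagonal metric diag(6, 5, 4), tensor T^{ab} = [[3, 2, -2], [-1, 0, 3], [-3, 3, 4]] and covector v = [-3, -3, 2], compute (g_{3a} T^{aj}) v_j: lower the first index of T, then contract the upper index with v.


Step 1: lower the first index. For a diagonal metric, g_{ia} T^{aj} = g_{ii} T^{ij} (no sum on i).
g_{33} = 4
S_3{}^1 = 4 * T^{31} = 4 * -3 = -12
S_3{}^2 = 4 * T^{32} = 4 * 3 = 12
S_3{}^3 = 4 * T^{33} = 4 * 4 = 16
Step 2: contract S_3{}^j with v_j.
S_3{}^1 * v_1 = -12 * -3 = 36
S_3{}^2 * v_2 = 12 * -3 = -36
S_3{}^3 * v_3 = 16 * 2 = 32
Result = 36 + -36 + 32 = 32

32


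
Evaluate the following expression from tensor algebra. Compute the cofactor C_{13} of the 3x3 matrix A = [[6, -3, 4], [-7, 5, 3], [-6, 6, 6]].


To find cofactor C_{13}, delete row 1 and column 3.
The resulting 2x2 submatrix is: [[-7, 5], [-6, 6]]
Minor M_{13} = -7*6 - 5*-6
  = -42 - -30 = -12
Sign = (-1)^(1+3) = (-1)^4 = 1
Cofactor C_{13} = 1 * -12 = -12

-12


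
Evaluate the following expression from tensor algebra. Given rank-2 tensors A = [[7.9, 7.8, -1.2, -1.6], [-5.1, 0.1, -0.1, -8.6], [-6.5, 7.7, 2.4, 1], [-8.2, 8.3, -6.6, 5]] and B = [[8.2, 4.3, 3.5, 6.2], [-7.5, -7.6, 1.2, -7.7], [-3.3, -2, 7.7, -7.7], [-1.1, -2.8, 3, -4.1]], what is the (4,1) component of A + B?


Tensor addition is component-wise: (A + B)_{ij} = A_{ij} + B_{ij}.
A_{41} = -8.2
B_{41} = -1.1
(A + B)_{41} = -8.2 + -1.1 = -9.3

-9.3


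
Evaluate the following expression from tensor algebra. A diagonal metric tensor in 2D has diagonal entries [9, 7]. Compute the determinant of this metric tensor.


For a diagonal metric, the determinant is the product of diagonal entries.
Diagonal entries: 9, 7
det(g) = 9 * 7 = 63

63


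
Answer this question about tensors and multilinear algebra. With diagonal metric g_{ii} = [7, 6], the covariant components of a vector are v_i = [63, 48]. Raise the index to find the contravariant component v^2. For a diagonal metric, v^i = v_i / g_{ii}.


To raise an index with a diagonal metric: v^i = v_i / g_{ii}.
For index 2: v_2 = 48, g_{22} = 6
v^2 = 48 / 6 = 8

8


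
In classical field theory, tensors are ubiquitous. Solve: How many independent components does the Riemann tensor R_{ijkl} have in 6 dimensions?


The Riemann tensor in d dimensions has d^2(d^2 - 1)/12 independent components.
d = 6, so d^2 = 36
d^2 - 1 = 35
d^2(d^2 - 1) = 36 * 35 = 1260
Divide by 12: 1260 / 12 = 105

105


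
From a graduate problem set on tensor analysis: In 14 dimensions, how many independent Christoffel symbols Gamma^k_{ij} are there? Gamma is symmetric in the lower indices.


Christoffel symbols Gamma^k_{ij} are symmetric in i,j, so there are d * d(d+1)/2 independent symbols.
d = 14
d(d+1)/2 = 14 * 15 / 2 = 105
Total = 14 * 105 = 1470

1470


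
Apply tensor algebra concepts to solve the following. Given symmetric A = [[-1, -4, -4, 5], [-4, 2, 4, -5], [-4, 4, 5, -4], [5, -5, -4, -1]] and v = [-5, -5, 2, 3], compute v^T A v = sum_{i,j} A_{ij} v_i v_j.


First compute Av:
(Av)_1 = -1*-5 + -4*-5 + -4*2 + 5*3 = 32
(Av)_2 = -4*-5 + 2*-5 + 4*2 + -5*3 = 3
(Av)_3 = -4*-5 + 4*-5 + 5*2 + -4*3 = -2
(Av)_4 = 5*-5 + -5*-5 + -4*2 + -1*3 = -11
Av = [32, 3, -2, -11]
Then v^T (Av) = -5*32 + -5*3 + 2*-2 + 3*-11
= -160 + -15 + -4 + -33 = -212

-212


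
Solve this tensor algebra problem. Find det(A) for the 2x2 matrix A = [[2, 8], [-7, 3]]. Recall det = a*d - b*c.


For a 2x2 matrix [[a, b], [c, d]], det = a*d - b*c.
a = 2, b = 8, c = -7, d = 3
a*d = 2 * 3 = 6
b*c = 8 * -7 = -56
det = 6 - -56 = 62

62


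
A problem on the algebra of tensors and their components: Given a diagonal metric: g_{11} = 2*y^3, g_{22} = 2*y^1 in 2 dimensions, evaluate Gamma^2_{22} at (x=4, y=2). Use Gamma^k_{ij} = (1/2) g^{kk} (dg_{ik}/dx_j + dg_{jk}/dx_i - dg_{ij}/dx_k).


For a diagonal metric, Gamma^k_{ij} = (1/2) g^{kk} (dg_{ik}/dx_j + dg_{jk}/dx_i - dg_{ij}/dx_k).
The metric is diagonal, so g_{ab} = 0 for a != b.
At the given point: g_{11} = 16, g_{22} = 4
g^{22} = 1/4
dg_{22}/dx_2 = dg_{22}/dx_2 = 2
dg_{22}/dx_2 = dg_{22}/dx_2 = 2
dg_{22}/dx_2 = dg_{22}/dx_2 = 2
Numerator = 2 + 2 - 2 = 2
Gamma^2_{22} = 2 / (2 * 4) = 1/4

1/4


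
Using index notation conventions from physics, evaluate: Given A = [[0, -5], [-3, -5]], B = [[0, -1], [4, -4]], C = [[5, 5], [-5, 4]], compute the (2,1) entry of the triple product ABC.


(ABC)_{21} = sum_m (AB)_{2m} C_{m1}. First compute row 2 of AB.
(AB)_{21} = -3*0 + -5*4 = -20
(AB)_{22} = -3*-1 + -5*-4 = 23
Now contract with column 1 of C:
(AB)_{21} * C_{11} = -20 * 5 = -100
(AB)_{22} * C_{21} = 23 * -5 = -115
(ABC)_{21} = -100 + -115 = -215

-215


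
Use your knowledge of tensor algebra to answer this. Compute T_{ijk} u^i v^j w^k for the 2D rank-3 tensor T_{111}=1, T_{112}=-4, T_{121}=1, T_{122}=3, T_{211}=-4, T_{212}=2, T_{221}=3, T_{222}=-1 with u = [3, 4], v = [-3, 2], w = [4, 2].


S = sum over i,j,k of T_{ijk} u_i v_j w_k. Expanding all 8 terms:
T_{111}*u_1*v_1*w_1 = 1*3*-3*4 = -36  (running total: -36)
T_{112}*u_1*v_1*w_2 = -4*3*-3*2 = 72  (running total: 36)
T_{121}*u_1*v_2*w_1 = 1*3*2*4 = 24  (running total: 60)
T_{122}*u_1*v_2*w_2 = 3*3*2*2 = 36  (running total: 96)
T_{211}*u_2*v_1*w_1 = -4*4*-3*4 = 192  (running total: 288)
T_{212}*u_2*v_1*w_2 = 2*4*-3*2 = -48  (running total: 240)
T_{221}*u_2*v_2*w_1 = 3*4*2*4 = 96  (running total: 336)
T_{222}*u_2*v_2*w_2 = -1*4*2*2 = -16  (running total: 320)
S = 320

320


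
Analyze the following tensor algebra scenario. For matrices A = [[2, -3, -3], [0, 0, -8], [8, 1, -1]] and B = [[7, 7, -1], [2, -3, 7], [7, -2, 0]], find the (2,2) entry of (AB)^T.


(AB)^T_{ij} = (AB)_{ji} = sum_k A_{jk} B_{ki}.
For i=2, j=2 we need (AB)_{22}:
A_{21} * B_{12} = 0 * 7 = 0
A_{22} * B_{22} = 0 * -3 = 0
A_{23} * B_{32} = -8 * -2 = 16
Sum = 0 + 0 + 16 = 16

16


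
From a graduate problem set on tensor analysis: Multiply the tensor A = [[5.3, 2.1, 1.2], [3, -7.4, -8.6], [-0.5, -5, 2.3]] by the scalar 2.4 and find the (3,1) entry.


Scalar multiplication: (cA)_{ij} = c * A_{ij}.
c = 2.4
A_{31} = -0.5
(cA)_{31} = 2.4 * -0.5 = -1.2

-1.2


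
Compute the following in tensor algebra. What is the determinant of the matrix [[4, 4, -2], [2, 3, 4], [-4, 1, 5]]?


Expanding along the first row, det(A) = a11*M_11 - a12*M_12 + a13*M_13, where M_1j is the (1,j) minor.
Minor M_11 = 3*5 - 4*1 = 11
Minor M_12 = 2*5 - 4*-4 = 26
Minor M_13 = 2*1 - 3*-4 = 14
det = 4*(11) - 4*(26) + -2*(14)
    = 44 - 104 + -28
    = -88

-88


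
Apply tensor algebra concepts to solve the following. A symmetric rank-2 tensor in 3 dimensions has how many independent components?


A symmetric rank-2 tensor in d dimensions has d(d+1)/2 independent components.
d = 3
d(d+1)/2 = 3 * 4 / 2 = 12 / 2 = 6

6


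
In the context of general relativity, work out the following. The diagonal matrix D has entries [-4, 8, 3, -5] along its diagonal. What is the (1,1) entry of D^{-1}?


For a diagonal matrix, the inverse has entries (D^{-1})_{ii} = 1/d_{ii}.
The diagonal entries are: d_{11} = -4, d_{22} = 8, d_{33} = 3, d_{44} = -5
We need (D^{-1})_{11} = 1/d_{11} = 1/-4 = -1/4

-1/4


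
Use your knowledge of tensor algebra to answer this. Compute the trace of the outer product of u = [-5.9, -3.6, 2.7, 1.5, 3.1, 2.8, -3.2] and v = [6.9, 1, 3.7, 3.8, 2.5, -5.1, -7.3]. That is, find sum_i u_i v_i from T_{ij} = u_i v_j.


The outer product gives T_{ij} = u_i v_j.
The trace (contraction) is Tr(T) = sum_i T_{ii} = sum_i u_i v_i.
Diagonal entries:
T_{11} = u_1 * v_1 = -5.9 * 6.9 = -40.71
T_{22} = u_2 * v_2 = -3.6 * 1 = -3.6
T_{33} = u_3 * v_3 = 2.7 * 3.7 = 9.99
T_{44} = u_4 * v_4 = 1.5 * 3.8 = 5.7
T_{55} = u_5 * v_5 = 3.1 * 2.5 = 7.75
T_{66} = u_6 * v_6 = 2.8 * -5.1 = -14.28
T_{77} = u_7 * v_7 = -3.2 * -7.3 = 23.36
Tr(T) = -40.71 + -3.6 + 9.99 + 5.7 + 7.75 + -14.28 + 23.36 = -11.79

-11.79


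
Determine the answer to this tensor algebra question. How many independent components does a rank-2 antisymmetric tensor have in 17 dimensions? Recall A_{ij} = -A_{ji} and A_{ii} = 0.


An antisymmetric rank-2 tensor satisfies A_{ij} = -A_{ji}, so diagonal entries are zero.
The independent components are the upper-triangular entries: C(n, 2) = n(n-1)/2.
n = 17
C(17, 2) = 17 * 16 / 2 = 272 / 2 = 136

136


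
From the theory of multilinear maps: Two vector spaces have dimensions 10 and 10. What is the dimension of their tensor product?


The dimension of a tensor product is the product of dimensions.
dim(V) = 10, dim(W) = 10
dim(V (x) W) = 10 * 10 = 100

100


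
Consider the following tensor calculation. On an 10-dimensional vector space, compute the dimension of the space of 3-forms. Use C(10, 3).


The dimension of the space of p-forms on an n-dimensional space is C(n, p).
n = 10, p = 3
C(10, 3) = 10! / (3! * 7!) = 120

120


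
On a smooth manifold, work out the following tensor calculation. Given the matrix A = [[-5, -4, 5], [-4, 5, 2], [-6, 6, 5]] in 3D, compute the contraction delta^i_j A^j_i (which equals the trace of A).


The contraction (trace) of a rank-2 tensor is the sum of its diagonal elements.
Diagonal entries: A[1,1] = -5, A[2,2] = 5, A[3,3] = 5
Tr(A) = -5 + 5 + 5 = 5

5


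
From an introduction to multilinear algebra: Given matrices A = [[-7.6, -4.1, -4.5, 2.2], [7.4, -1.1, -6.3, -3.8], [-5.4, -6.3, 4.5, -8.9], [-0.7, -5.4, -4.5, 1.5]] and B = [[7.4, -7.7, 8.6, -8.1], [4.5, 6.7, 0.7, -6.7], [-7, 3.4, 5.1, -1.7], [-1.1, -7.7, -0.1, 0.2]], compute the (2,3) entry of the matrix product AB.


(AB)_{ij} = sum_k A_{ik} B_{kj}.
For i=2, j=3:
A_{21} * B_{13} = 7.4 * 8.6 = 63.64
A_{22} * B_{23} = -1.1 * 0.7 = -0.77
A_{23} * B_{33} = -6.3 * 5.1 = -32.13
A_{24} * B_{43} = -3.8 * -0.1 = 0.38
Sum = 63.64 + -0.77 + -32.13 + 0.38 = 31.12

31.12


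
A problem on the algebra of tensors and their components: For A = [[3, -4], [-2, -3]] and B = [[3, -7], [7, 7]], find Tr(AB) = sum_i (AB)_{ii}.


Tr(AB) = sum_i (AB)_{ii} where (AB)_{ii} = sum_k A_{ik} B_{ki}.
(AB)_{11} = 3*3 + -4*7 = -19
(AB)_{22} = -2*-7 + -3*7 = -7
Tr(AB) = -19 + -7 = -26

-26


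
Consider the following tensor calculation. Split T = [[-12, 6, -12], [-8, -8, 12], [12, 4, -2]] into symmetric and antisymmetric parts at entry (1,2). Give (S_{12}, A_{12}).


T_{12} = 6
T_{21} = -8
S_{12} = (6 + -8)/2 = -2/2 = -1
A_{12} = (6 - -8)/2 = 14/2 = 7
Check: S + A = -1 + 7 = 6 = T_{12}.

(-1, 7)


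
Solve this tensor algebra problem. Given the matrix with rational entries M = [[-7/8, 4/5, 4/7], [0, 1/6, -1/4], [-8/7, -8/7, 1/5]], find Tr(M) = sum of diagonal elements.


The trace is the sum of diagonal entries.
Diagonal: M[1,1] = -7/8, M[2,2] = 1/6, M[3,3] = 1/5
Tr(M) = -7/8 + 1/6 + 1/5
Computing step by step:
After adding M[1,1]: -7/8
After adding M[2,2]: -17/24
After adding M[3,3]: -61/120
Tr(M) = -61/120

-61/120


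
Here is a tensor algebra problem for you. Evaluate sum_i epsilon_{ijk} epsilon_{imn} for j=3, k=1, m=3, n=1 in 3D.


Using the identity: epsilon_{ijk} epsilon_{imn} = delta_{jm} delta_{kn} - delta_{jn} delta_{km}.
delta_{33} = 1
delta_{11} = 1
delta_{31} = 0
delta_{13} = 0
Result = 1 * 1 - 0 * 0 = 1 - 0 = 1

1


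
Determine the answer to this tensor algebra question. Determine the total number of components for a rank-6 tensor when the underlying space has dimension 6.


The number of components of a rank-r tensor in d dimensions is d^r.
Here d = 6 and r = 6.
6^6 = 46656

46656


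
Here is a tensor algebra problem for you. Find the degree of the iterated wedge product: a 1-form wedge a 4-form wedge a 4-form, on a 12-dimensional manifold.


The degree of a wedge product is the sum of the degrees of the individual forms.
Degrees: 1, 4, 4
Total degree = 1 + 4 + 4 = 9

9


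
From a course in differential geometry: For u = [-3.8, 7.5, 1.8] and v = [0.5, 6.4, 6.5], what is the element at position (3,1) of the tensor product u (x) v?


The outer product entry T_{ij} = u_i * v_j.
We need i=3, j=1.
u_3 = 1.8, v_1 = 0.5
T_{3,1} = 1.8 * 0.5 = 0.9

0.9


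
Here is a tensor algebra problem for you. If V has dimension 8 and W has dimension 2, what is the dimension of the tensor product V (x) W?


The dimension of a tensor product is the product of dimensions.
dim(V) = 8, dim(W) = 2
dim(V (x) W) = 8 * 2 = 16

16


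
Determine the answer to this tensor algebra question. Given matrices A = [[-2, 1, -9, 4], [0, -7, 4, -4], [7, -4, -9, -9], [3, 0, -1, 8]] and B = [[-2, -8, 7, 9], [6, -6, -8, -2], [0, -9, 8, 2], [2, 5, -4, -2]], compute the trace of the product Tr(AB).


Tr(AB) = sum_i (AB)_{ii} where (AB)_{ii} = sum_k A_{ik} B_{ki}.
(AB)_{11} = -2*-2 + 1*6 + -9*0 + 4*2 = 18
(AB)_{22} = 0*-8 + -7*-6 + 4*-9 + -4*5 = -14
(AB)_{33} = 7*7 + -4*-8 + -9*8 + -9*-4 = 45
(AB)_{44} = 3*9 + 0*-2 + -1*2 + 8*-2 = 9
Tr(AB) = 18 + -14 + 45 + 9 = 58

58


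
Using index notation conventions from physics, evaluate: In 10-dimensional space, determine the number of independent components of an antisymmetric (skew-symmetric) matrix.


An antisymmetric rank-2 tensor satisfies A_{ij} = -A_{ji}, so diagonal entries are zero.
The independent components are the upper-triangular entries: C(n, 2) = n(n-1)/2.
n = 10
C(10, 2) = 10 * 9 / 2 = 90 / 2 = 45

45


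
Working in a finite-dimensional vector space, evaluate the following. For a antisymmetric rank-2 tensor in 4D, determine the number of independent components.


A antisymmetric rank-2 tensor in d dimensions has d(d-1)/2 independent components.
d = 4
d(d-1)/2 = 4 * 3 / 2 = 12 / 2 = 6

6


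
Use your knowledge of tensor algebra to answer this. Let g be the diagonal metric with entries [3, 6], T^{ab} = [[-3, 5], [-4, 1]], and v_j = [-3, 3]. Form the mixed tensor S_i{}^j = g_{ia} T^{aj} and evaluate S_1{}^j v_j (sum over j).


Step 1: lower the first index. For a diagonal metric, g_{ia} T^{aj} = g_{ii} T^{ij} (no sum on i).
g_{11} = 3
S_1{}^1 = 3 * T^{11} = 3 * -3 = -9
S_1{}^2 = 3 * T^{12} = 3 * 5 = 15
Step 2: contract S_1{}^j with v_j.
S_1{}^1 * v_1 = -9 * -3 = 27
S_1{}^2 * v_2 = 15 * 3 = 45
Result = 27 + 45 = 72

72


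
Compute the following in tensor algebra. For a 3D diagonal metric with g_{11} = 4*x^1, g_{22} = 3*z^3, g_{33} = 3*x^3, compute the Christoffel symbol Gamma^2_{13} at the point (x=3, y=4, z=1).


For a diagonal metric, Gamma^k_{ij} = (1/2) g^{kk} (dg_{ik}/dx_j + dg_{jk}/dx_i - dg_{ij}/dx_k).
The metric is diagonal, so g_{ab} = 0 for a != b.
At the given point: g_{11} = 12, g_{22} = 3, g_{33} = 81
g^{22} = 1/3
dg_{12}/dx_3 = 0 (off-diagonal)
dg_{32}/dx_1 = 0 (off-diagonal)
dg_{13}/dx_2 = 0 (off-diagonal)
Numerator = 0 + 0 - 0 = 0
Gamma^2_{13} = 0 / (2 * 3) = 0

0


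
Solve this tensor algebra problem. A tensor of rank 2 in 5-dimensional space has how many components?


The number of components of a rank-r tensor in d dimensions is d^r.
Here d = 5 and r = 2.
5^2 = 25

25


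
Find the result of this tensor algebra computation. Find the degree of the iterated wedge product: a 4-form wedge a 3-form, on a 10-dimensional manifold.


The degree of a wedge product is the sum of the degrees of the individual forms.
Degrees: 4, 3
Total degree = 4 + 3 = 7

7


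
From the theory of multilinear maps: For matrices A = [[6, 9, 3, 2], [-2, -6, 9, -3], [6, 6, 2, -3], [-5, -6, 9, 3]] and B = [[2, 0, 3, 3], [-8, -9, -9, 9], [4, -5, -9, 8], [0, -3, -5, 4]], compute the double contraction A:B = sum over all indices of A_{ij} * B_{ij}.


A:B = sum over all i,j of A_{ij} * B_{ij}.
Row 1: 6*2=12, 9*0=0, 3*3=9, 2*3=6 => row sum = 27
Row 2: -2*-8=16, -6*-9=54, 9*-9=-81, -3*9=-27 => row sum = -38
Row 3: 6*4=24, 6*-5=-30, 2*-9=-18, -3*8=-24 => row sum = -48
Row 4: -5*0=0, -6*-3=18, 9*-5=-45, 3*4=12 => row sum = -15
Total = 27 + -38 + -48 + -15 = -74

-74


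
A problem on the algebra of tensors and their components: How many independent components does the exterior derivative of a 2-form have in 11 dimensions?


The exterior derivative of a p-form is a (p+1)-form.
Its number of independent components is C(n, p+1).
n = 11, p+1 = 3
C(11, 3) = 165

165


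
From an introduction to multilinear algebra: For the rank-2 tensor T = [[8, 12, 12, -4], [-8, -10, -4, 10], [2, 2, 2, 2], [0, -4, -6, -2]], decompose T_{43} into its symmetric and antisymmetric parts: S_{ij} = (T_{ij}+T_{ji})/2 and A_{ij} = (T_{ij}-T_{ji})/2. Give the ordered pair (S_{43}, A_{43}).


T_{43} = -6
T_{34} = 2
S_{43} = (-6 + 2)/2 = -4/2 = -2
A_{43} = (-6 - 2)/2 = -8/2 = -4
Check: S + A = -2 + -4 = -6 = T_{43}.

(-2, -4)


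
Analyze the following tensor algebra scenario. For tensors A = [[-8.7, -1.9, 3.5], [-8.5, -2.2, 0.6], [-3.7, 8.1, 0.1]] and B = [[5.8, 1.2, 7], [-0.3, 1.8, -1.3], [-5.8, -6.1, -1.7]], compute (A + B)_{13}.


Tensor addition is component-wise: (A + B)_{ij} = A_{ij} + B_{ij}.
A_{13} = 3.5
B_{13} = 7
(A + B)_{13} = 3.5 + 7 = 10.5

10.5


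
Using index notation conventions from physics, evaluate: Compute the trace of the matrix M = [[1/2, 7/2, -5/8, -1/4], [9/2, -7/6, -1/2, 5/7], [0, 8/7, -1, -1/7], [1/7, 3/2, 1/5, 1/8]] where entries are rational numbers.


The trace is the sum of diagonal entries.
Diagonal: M[1,1] = 1/2, M[2,2] = -7/6, M[3,3] = -1, M[4,4] = 1/8
Tr(M) = 1/2 + -7/6 + -1 + 1/8
Computing step by step:
After adding M[1,1]: 1/2
After adding M[2,2]: -2/3
After adding M[3,3]: -5/3
After adding M[4,4]: -37/24
Tr(M) = -37/24

-37/24


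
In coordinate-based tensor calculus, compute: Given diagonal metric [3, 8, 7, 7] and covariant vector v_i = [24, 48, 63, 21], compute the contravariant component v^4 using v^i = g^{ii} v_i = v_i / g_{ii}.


To raise an index with a diagonal metric: v^i = v_i / g_{ii}.
For index 4: v_4 = 21, g_{44} = 7
v^4 = 21 / 7 = 3

3


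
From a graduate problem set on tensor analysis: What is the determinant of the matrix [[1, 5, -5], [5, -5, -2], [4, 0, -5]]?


Expanding along the first row, det(A) = a11*M_11 - a12*M_12 + a13*M_13, where M_1j is the (1,j) minor.
Minor M_11 = -5*-5 - -2*0 = 25
Minor M_12 = 5*-5 - -2*4 = -17
Minor M_13 = 5*0 - -5*4 = 20
det = 1*(25) - 5*(-17) + -5*(20)
    = 25 - -85 + -100
    = 10

10


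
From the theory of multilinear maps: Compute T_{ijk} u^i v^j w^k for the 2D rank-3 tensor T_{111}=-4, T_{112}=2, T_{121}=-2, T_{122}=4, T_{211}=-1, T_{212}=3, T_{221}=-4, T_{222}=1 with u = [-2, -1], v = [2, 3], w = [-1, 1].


S = sum over i,j,k of T_{ijk} u_i v_j w_k. Expanding all 8 terms:
T_{111}*u_1*v_1*w_1 = -4*-2*2*-1 = -16  (running total: -16)
T_{112}*u_1*v_1*w_2 = 2*-2*2*1 = -8  (running total: -24)
T_{121}*u_1*v_2*w_1 = -2*-2*3*-1 = -12  (running total: -36)
T_{122}*u_1*v_2*w_2 = 4*-2*3*1 = -24  (running total: -60)
T_{211}*u_2*v_1*w_1 = -1*-1*2*-1 = -2  (running total: -62)
T_{212}*u_2*v_1*w_2 = 3*-1*2*1 = -6  (running total: -68)
T_{221}*u_2*v_2*w_1 = -4*-1*3*-1 = -12  (running total: -80)
T_{222}*u_2*v_2*w_2 = 1*-1*3*1 = -3  (running total: -83)
S = -83

-83


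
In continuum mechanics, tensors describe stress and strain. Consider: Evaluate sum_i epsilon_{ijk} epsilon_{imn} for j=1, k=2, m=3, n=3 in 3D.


Using the identity: epsilon_{ijk} epsilon_{imn} = delta_{jm} delta_{kn} - delta_{jn} delta_{km}.
delta_{13} = 0
delta_{23} = 0
delta_{13} = 0
delta_{23} = 0
Result = 0 * 0 - 0 * 0 = 0 - 0 = 0

0


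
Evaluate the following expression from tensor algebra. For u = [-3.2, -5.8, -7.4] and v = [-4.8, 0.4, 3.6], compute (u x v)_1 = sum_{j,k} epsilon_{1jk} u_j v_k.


(u x v)_1 = sum_{j,k} epsilon_{1jk} u_j v_k. Only permutations of (1,2,3) contribute; the two non-zero terms are:
eps_{123} u_2 v_3 = 1 * -5.8 * 3.6 = -20.88
eps_{132} u_3 v_2 = -1 * -7.4 * 0.4 = 2.96
(u x v)_1 = -17.92

-17.92


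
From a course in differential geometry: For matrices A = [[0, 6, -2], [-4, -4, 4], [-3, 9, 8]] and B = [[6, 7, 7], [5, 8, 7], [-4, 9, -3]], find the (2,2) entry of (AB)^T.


(AB)^T_{ij} = (AB)_{ji} = sum_k A_{jk} B_{ki}.
For i=2, j=2 we need (AB)_{22}:
A_{21} * B_{12} = -4 * 7 = -28
A_{22} * B_{22} = -4 * 8 = -32
A_{23} * B_{32} = 4 * 9 = 36
Sum = -28 + -32 + 36 = -24

-24


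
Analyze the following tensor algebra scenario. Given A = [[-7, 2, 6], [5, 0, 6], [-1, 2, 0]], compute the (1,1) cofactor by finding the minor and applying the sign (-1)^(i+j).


To find cofactor C_{11}, delete row 1 and column 1.
The resulting 2x2 submatrix is: [[0, 6], [2, 0]]
Minor M_{11} = 0*0 - 6*2
  = 0 - 12 = -12
Sign = (-1)^(1+1) = (-1)^2 = 1
Cofactor C_{11} = 1 * -12 = -12

-12


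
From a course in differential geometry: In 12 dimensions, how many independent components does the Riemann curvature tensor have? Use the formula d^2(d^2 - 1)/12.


The Riemann tensor in d dimensions has d^2(d^2 - 1)/12 independent components.
d = 12, so d^2 = 144
d^2 - 1 = 143
d^2(d^2 - 1) = 144 * 143 = 20592
Divide by 12: 20592 / 12 = 1716

1716


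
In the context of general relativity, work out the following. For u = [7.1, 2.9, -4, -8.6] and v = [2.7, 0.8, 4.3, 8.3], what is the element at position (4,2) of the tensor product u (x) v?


The outer product entry T_{ij} = u_i * v_j.
We need i=4, j=2.
u_4 = -8.6, v_2 = 0.8
T_{4,2} = -8.6 * 0.8 = -6.88

-6.88


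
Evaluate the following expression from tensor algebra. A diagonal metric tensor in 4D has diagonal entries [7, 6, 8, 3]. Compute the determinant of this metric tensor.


For a diagonal metric, the determinant is the product of diagonal entries.
Diagonal entries: 7, 6, 8, 3
det(g) = 7 * 6 * 8 * 3 = 1008

1008


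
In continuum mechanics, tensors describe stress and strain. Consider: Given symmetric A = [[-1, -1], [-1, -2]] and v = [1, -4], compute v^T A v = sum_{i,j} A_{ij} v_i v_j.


First compute Av:
(Av)_1 = -1*1 + -1*-4 = 3
(Av)_2 = -1*1 + -2*-4 = 7
Av = [3, 7]
Then v^T (Av) = 1*3 + -4*7
= 3 + -28 = -25

-25


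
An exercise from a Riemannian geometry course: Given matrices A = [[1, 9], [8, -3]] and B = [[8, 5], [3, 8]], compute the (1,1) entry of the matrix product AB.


(AB)_{ij} = sum_k A_{ik} B_{kj}.
For i=1, j=1:
A_{11} * B_{11} = 1 * 8 = 8
A_{12} * B_{21} = 9 * 3 = 27
Sum = 8 + 27 = 35

35


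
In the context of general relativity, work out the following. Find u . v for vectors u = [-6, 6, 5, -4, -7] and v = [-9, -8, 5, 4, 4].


The inner product u . v = sum of u_i * v_i.
Term-by-term: -6 * -9, 6 * -8, 5 * 5, -4 * 4, -7 * 4
Products: 54, -48, 25, -16, -28
Sum = 54 + -48 + 25 + -16 + -28 = -13

-13


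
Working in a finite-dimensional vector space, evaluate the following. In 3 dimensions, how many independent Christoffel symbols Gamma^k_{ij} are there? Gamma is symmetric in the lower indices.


Christoffel symbols Gamma^k_{ij} are symmetric in i,j, so there are d * d(d+1)/2 independent symbols.
d = 3
d(d+1)/2 = 3 * 4 / 2 = 6
Total = 3 * 6 = 18

18


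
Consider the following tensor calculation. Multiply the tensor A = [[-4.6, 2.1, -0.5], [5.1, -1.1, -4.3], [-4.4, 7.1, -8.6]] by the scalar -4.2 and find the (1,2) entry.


Scalar multiplication: (cA)_{ij} = c * A_{ij}.
c = -4.2
A_{12} = 2.1
(cA)_{12} = -4.2 * 2.1 = -8.82

-8.82


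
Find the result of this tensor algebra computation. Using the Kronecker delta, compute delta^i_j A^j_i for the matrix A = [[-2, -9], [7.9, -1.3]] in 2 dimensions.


The contraction (trace) of a rank-2 tensor is the sum of its diagonal elements.
Diagonal entries: A[1,1] = -2, A[2,2] = -1.3
Tr(A) = -2 + -1.3 = -3.3

-3.3


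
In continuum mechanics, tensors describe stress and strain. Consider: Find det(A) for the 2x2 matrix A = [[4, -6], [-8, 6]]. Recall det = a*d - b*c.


For a 2x2 matrix [[a, b], [c, d]], det = a*d - b*c.
a = 4, b = -6, c = -8, d = 6
a*d = 4 * 6 = 24
b*c = -6 * -8 = 48
det = 24 - 48 = -24

-24


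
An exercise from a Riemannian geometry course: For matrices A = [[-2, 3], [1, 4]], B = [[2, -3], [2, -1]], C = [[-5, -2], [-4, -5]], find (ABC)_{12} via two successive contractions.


(ABC)_{12} = sum_m (AB)_{1m} C_{m2}. First compute row 1 of AB.
(AB)_{11} = -2*2 + 3*2 = 2
(AB)_{12} = -2*-3 + 3*-1 = 3
Now contract with column 2 of C:
(AB)_{11} * C_{12} = 2 * -2 = -4
(AB)_{12} * C_{22} = 3 * -5 = -15
(ABC)_{12} = -4 + -15 = -19

-19


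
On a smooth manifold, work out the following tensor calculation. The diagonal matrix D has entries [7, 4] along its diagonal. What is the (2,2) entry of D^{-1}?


For a diagonal matrix, the inverse has entries (D^{-1})_{ii} = 1/d_{ii}.
The diagonal entries are: d_{11} = 7, d_{22} = 4
We need (D^{-1})_{22} = 1/d_{22} = 1/4 = 1/4

1/4


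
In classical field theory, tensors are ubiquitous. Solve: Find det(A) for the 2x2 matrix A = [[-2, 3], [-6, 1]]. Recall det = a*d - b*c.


For a 2x2 matrix [[a, b], [c, d]], det = a*d - b*c.
a = -2, b = 3, c = -6, d = 1
a*d = -2 * 1 = -2
b*c = 3 * -6 = -18
det = -2 - -18 = 16

16


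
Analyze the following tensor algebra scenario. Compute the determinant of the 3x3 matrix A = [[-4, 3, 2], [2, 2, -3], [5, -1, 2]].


Expanding along the first row, det(A) = a11*M_11 - a12*M_12 + a13*M_13, where M_1j is the (1,j) minor.
Minor M_11 = 2*2 - -3*-1 = 1
Minor M_12 = 2*2 - -3*5 = 19
Minor M_13 = 2*-1 - 2*5 = -12
det = -4*(1) - 3*(19) + 2*(-12)
    = -4 - 57 + -24
    = -85

-85


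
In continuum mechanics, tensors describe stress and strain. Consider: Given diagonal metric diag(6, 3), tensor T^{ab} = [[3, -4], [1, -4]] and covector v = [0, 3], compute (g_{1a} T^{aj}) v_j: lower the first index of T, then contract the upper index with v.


Step 1: lower the first index. For a diagonal metric, g_{ia} T^{aj} = g_{ii} T^{ij} (no sum on i).
g_{11} = 6
S_1{}^1 = 6 * T^{11} = 6 * 3 = 18
S_1{}^2 = 6 * T^{12} = 6 * -4 = -24
Step 2: contract S_1{}^j with v_j.
S_1{}^1 * v_1 = 18 * 0 = 0
S_1{}^2 * v_2 = -24 * 3 = -72
Result = 0 + -72 = -72

-72


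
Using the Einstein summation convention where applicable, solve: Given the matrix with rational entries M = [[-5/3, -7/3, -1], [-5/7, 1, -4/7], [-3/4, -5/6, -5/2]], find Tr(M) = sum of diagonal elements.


The trace is the sum of diagonal entries.
Diagonal: M[1,1] = -5/3, M[2,2] = 1, M[3,3] = -5/2
Tr(M) = -5/3 + 1 + -5/2
Computing step by step:
After adding M[1,1]: -5/3
After adding M[2,2]: -2/3
After adding M[3,3]: -19/6
Tr(M) = -19/6

-19/6


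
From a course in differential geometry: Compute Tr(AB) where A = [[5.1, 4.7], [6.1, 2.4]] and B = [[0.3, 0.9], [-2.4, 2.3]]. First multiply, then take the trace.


Tr(AB) = sum_i (AB)_{ii} where (AB)_{ii} = sum_k A_{ik} B_{ki}.
(AB)_{11} = 5.1*0.3 + 4.7*-2.4 = -9.75
(AB)_{22} = 6.1*0.9 + 2.4*2.3 = 11.01
Tr(AB) = -9.75 + 11.01 = 1.26

1.26


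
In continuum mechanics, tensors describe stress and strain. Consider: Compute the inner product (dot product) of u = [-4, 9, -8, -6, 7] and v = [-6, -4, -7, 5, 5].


The inner product u . v = sum of u_i * v_i.
Term-by-term: -4 * -6, 9 * -4, -8 * -7, -6 * 5, 7 * 5
Products: 24, -36, 56, -30, 35
Sum = 24 + -36 + 56 + -30 + 35 = 49

49


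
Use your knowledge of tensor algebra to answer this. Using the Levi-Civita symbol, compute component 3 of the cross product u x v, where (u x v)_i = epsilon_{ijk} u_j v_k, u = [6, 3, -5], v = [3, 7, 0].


(u x v)_3 = sum_{j,k} epsilon_{3jk} u_j v_k. Only permutations of (1,2,3) contribute; the two non-zero terms are:
eps_{312} u_1 v_2 = 1 * 6 * 7 = 42
eps_{321} u_2 v_1 = -1 * 3 * 3 = -9
(u x v)_3 = 33

33


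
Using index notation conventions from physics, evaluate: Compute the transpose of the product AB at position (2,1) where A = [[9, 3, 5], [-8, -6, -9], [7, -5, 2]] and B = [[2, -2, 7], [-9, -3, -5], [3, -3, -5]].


(AB)^T_{ij} = (AB)_{ji} = sum_k A_{jk} B_{ki}.
For i=2, j=1 we need (AB)_{12}:
A_{11} * B_{12} = 9 * -2 = -18
A_{12} * B_{22} = 3 * -3 = -9
A_{13} * B_{32} = 5 * -3 = -15
Sum = -18 + -9 + -15 = -42

-42


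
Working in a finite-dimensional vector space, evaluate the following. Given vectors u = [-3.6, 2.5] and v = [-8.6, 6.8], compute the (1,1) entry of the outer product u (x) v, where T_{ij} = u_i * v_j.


The outer product entry T_{ij} = u_i * v_j.
We need i=1, j=1.
u_1 = -3.6, v_1 = -8.6
T_{1,1} = -3.6 * -8.6 = 30.96

30.96


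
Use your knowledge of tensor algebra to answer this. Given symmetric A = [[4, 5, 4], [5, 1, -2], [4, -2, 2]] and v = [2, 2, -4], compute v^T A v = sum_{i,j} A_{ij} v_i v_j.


First compute Av:
(Av)_1 = 4*2 + 5*2 + 4*-4 = 2
(Av)_2 = 5*2 + 1*2 + -2*-4 = 20
(Av)_3 = 4*2 + -2*2 + 2*-4 = -4
Av = [2, 20, -4]
Then v^T (Av) = 2*2 + 2*20 + -4*-4
= 4 + 40 + 16 = 60

60


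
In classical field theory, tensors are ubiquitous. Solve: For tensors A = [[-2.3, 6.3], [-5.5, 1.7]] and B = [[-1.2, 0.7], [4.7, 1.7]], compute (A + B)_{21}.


Tensor addition is component-wise: (A + B)_{ij} = A_{ij} + B_{ij}.
A_{21} = -5.5
B_{21} = 4.7
(A + B)_{21} = -5.5 + 4.7 = -0.8

-0.8


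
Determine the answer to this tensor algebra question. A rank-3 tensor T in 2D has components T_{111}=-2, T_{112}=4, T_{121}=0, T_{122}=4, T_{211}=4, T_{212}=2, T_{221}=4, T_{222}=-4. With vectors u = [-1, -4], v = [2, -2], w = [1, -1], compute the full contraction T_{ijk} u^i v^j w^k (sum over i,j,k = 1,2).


S = sum over i,j,k of T_{ijk} u_i v_j w_k. Expanding all 8 terms:
T_{111}*u_1*v_1*w_1 = -2*-1*2*1 = 4  (running total: 4)
T_{112}*u_1*v_1*w_2 = 4*-1*2*-1 = 8  (running total: 12)
T_{121}*u_1*v_2*w_1 = 0*-1*-2*1 = 0  (running total: 12)
T_{122}*u_1*v_2*w_2 = 4*-1*-2*-1 = -8  (running total: 4)
T_{211}*u_2*v_1*w_1 = 4*-4*2*1 = -32  (running total: -28)
T_{212}*u_2*v_1*w_2 = 2*-4*2*-1 = 16  (running total: -12)
T_{221}*u_2*v_2*w_1 = 4*-4*-2*1 = 32  (running total: 20)
T_{222}*u_2*v_2*w_2 = -4*-4*-2*-1 = 32  (running total: 52)
S = 52

52


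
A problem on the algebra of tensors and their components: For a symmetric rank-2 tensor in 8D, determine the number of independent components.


A symmetric rank-2 tensor in d dimensions has d(d+1)/2 independent components.
d = 8
d(d+1)/2 = 8 * 9 / 2 = 72 / 2 = 36

36


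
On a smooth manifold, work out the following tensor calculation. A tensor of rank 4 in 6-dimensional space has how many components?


The number of components of a rank-r tensor in d dimensions is d^r.
Here d = 6 and r = 4.
6^4 = 1296

1296


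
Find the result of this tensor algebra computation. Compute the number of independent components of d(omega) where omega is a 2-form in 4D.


The exterior derivative of a p-form is a (p+1)-form.
Its number of independent components is C(n, p+1).
n = 4, p+1 = 3
C(4, 3) = 4

4


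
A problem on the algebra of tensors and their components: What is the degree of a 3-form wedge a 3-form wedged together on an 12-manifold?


The degree of a wedge product is the sum of the degrees of the individual forms.
Degrees: 3, 3
Total degree = 3 + 3 = 6

6


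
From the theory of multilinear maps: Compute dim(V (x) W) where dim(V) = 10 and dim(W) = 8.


The dimension of a tensor product is the product of dimensions.
dim(V) = 10, dim(W) = 8
dim(V (x) W) = 10 * 8 = 80

80


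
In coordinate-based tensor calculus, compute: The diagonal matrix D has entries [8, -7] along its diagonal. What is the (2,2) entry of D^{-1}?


For a diagonal matrix, the inverse has entries (D^{-1})_{ii} = 1/d_{ii}.
The diagonal entries are: d_{11} = 8, d_{22} = -7
We need (D^{-1})_{22} = 1/d_{22} = 1/-7 = -1/7

-1/7


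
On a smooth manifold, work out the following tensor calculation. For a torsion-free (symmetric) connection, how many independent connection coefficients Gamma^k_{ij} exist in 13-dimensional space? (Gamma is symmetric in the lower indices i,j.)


Christoffel symbols Gamma^k_{ij} are symmetric in i,j, so there are d * d(d+1)/2 independent symbols.
d = 13
d(d+1)/2 = 13 * 14 / 2 = 91
Total = 13 * 91 = 1183

1183


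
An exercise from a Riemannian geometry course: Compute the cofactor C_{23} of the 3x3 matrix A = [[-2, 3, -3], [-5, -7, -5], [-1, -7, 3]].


To find cofactor C_{23}, delete row 2 and column 3.
The resulting 2x2 submatrix is: [[-2, 3], [-1, -7]]
Minor M_{23} = -2*-7 - 3*-1
  = 14 - -3 = 17
Sign = (-1)^(2+3) = (-1)^5 = -1
Cofactor C_{23} = -1 * 17 = -17

-17


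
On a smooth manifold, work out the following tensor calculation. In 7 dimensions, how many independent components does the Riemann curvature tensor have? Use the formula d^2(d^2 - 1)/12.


The Riemann tensor in d dimensions has d^2(d^2 - 1)/12 independent components.
d = 7, so d^2 = 49
d^2 - 1 = 48
d^2(d^2 - 1) = 49 * 48 = 2352
Divide by 12: 2352 / 12 = 196

196


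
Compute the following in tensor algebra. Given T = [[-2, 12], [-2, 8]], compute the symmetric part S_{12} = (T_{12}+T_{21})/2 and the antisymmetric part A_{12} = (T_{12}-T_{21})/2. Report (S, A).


T_{12} = 12
T_{21} = -2
S_{12} = (12 + -2)/2 = 10/2 = 5
A_{12} = (12 - -2)/2 = 14/2 = 7
Check: S + A = 5 + 7 = 12 = T_{12}.

(5, 7)


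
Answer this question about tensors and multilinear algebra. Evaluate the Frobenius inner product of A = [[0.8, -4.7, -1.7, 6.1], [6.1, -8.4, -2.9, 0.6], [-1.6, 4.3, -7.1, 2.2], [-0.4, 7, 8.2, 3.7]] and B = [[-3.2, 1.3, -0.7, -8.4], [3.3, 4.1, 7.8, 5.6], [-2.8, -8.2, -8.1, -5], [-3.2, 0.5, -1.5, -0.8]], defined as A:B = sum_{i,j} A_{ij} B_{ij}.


A:B = sum over all i,j of A_{ij} * B_{ij}.
Row 1: 0.8*-3.2=-2.56, -4.7*1.3=-6.11, -1.7*-0.7=1.19, 6.1*-8.4=-51.24 => row sum = -58.72
Row 2: 6.1*3.3=20.13, -8.4*4.1=-34.44, -2.9*7.8=-22.62, 0.6*5.6=3.36 => row sum = -33.57
Row 3: -1.6*-2.8=4.48, 4.3*-8.2=-35.26, -7.1*-8.1=57.51, 2.2*-5=-11 => row sum = 15.73
Row 4: -0.4*-3.2=1.28, 7*0.5=3.5, 8.2*-1.5=-12.3, 3.7*-0.8=-2.96 => row sum = -10.48
Total = -58.72 + -33.57 + 15.73 + -10.48 = -87.04

-87.04


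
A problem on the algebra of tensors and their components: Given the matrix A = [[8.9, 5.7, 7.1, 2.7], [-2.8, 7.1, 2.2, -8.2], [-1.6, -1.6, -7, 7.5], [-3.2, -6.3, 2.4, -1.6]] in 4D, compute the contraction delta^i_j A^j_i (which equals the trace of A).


The contraction (trace) of a rank-2 tensor is the sum of its diagonal elements.
Diagonal entries: A[1,1] = 8.9, A[2,2] = 7.1, A[3,3] = -7, A[4,4] = -1.6
Tr(A) = 8.9 + 7.1 + -7 + -1.6 = 7.4

7.4
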